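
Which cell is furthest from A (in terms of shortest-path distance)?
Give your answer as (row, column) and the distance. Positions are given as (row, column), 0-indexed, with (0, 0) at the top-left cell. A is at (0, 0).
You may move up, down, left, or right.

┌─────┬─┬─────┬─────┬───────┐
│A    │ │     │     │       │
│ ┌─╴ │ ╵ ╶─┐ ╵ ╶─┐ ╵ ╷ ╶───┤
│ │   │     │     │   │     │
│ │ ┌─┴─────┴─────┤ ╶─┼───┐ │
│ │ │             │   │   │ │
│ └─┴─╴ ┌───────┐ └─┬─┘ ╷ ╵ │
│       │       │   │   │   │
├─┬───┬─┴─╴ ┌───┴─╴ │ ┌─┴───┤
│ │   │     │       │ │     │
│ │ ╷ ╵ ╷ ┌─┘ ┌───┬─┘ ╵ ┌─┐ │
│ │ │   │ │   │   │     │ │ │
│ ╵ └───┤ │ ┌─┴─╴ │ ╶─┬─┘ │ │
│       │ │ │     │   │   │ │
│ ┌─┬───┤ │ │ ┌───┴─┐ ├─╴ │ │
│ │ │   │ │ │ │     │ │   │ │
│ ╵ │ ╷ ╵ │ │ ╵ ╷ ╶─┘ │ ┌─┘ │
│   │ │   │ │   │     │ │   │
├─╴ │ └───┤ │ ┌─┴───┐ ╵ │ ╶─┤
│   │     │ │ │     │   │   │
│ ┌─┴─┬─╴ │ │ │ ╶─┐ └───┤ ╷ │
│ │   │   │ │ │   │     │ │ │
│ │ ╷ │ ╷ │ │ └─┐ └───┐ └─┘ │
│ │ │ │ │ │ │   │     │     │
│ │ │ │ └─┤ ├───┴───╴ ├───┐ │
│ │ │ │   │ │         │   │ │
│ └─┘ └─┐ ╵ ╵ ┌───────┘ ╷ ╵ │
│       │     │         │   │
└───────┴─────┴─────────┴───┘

Computing BFS distances from A to all cells:
Furthest cell: (0, 3)
Distance: 87 steps

Path from A to the furthest cell:

┌─────┬─┬─────┬─────┬───────┐
│A    │B│↓ ← ↰│↓ ← ↰│↓ ↰    │
│ ┌─╴ │ ╵ ╶─┐ ╵ ╶─┐ ╵ ╷ ╶───┤
│↓│   │↑ ↲  │↑ ↲  │↑ ↲│↑ ← ↰│
│ │ ┌─┴─────┴─────┤ ╶─┼───┐ │
│↓│ │  ↱ → → → → ↓│   │↱ ↓│↑│
│ └─┴─╴ ┌───────┐ └─┬─┘ ╷ ╵ │
│↳ → → ↑│       │↳ ↓│↱ ↑│↳ ↑│
├─┬───┬─┴─╴ ┌───┴─╴ │ ┌─┴───┤
│ │   │     │↓ ← ← ↲│↑│↓ ← ↰│
│ │ ╷ ╵ ╷ ┌─┘ ┌───┬─┘ ╵ ┌─┐ │
│ │ │   │ │↓ ↲│   │  ↑ ↲│ │↑│
│ ╵ └───┤ │ ┌─┴─╴ │ ╶─┬─┘ │ │
│       │ │↓│     │   │   │↑│
│ ┌─┬───┤ │ │ ┌───┴─┐ ├─╴ │ │
│ │ │   │ │↓│ │     │ │   │↑│
│ ╵ │ ╷ ╵ │ │ ╵ ╷ ╶─┘ │ ┌─┘ │
│   │ │   │↓│   │     │ │↱ ↑│
├─╴ │ └───┤ │ ┌─┴───┐ ╵ │ ╶─┤
│   │     │↓│ │↱ → ↓│   │↑ ↰│
│ ┌─┴─┬─╴ │ │ │ ╶─┐ └───┤ ╷ │
│ │   │   │↓│ │↑ ↰│↳ → ↓│ │↑│
│ │ ╷ │ ╷ │ │ └─┐ └───┐ └─┘ │
│ │ │ │ │ │↓│   │↑ ← ↰│↳ → ↑│
│ │ │ │ └─┤ ├───┴───╴ ├───┐ │
│ │ │ │   │↓│↱ → → → ↑│   │ │
│ └─┘ └─┐ ╵ ╵ ┌───────┘ ╷ ╵ │
│       │  ↳ ↑│         │   │
└───────┴─────┴─────────┴───┘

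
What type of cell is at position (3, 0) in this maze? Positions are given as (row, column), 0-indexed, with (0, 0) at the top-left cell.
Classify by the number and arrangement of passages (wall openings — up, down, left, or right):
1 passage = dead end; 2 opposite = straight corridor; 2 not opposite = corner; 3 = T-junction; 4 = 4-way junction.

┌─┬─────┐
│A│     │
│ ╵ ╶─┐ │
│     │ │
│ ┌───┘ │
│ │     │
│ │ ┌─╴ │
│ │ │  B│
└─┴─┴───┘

Checking cell at (3, 0):
Number of passages: 1
Cell type: dead end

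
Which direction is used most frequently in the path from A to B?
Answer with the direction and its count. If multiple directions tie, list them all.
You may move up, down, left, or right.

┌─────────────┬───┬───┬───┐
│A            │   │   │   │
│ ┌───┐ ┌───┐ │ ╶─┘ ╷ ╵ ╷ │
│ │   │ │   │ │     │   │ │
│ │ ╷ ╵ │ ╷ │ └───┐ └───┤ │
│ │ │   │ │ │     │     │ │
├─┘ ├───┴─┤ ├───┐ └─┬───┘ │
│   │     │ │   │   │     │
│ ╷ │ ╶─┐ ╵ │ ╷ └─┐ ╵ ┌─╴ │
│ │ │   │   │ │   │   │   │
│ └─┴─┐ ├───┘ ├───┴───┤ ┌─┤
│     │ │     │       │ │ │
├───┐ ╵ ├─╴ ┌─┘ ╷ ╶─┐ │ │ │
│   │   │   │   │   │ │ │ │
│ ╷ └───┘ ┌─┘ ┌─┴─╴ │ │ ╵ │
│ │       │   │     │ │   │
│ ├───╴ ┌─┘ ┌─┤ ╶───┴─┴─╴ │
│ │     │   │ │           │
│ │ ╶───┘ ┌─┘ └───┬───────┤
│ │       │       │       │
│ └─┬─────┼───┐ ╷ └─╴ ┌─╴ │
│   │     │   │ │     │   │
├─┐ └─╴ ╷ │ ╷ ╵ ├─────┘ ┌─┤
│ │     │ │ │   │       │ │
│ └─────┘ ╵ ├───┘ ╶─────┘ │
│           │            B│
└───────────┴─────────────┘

Directions: right, right, right, right, right, right, down, down, right, right, down, right, down, right, up, right, right, down, left, down, down, down, right, down, left, left, left, left, left, up, right, right, up, left, up, left, down, left, down, left, down, left, down, left, left, left, up, right, right, up, left, left, up, left, down, down, down, down, right, down, right, right, up, right, down, down, right, up, up, right, down, right, up, up, right, down, right, right, up, right, right, down, left, down, left, left, left, down, right, right, right, right
Counts: {'right': 33, 'down': 25, 'up': 13, 'left': 21}
Most common: right (33 times)

Solution:

┌─────────────┬───┬───┬───┐
│A → → → → → ↓│   │   │   │
│ ┌───┐ ┌───┐ │ ╶─┘ ╷ ╵ ╷ │
│ │   │ │   │↓│     │   │ │
│ │ ╷ ╵ │ ╷ │ └───┐ └───┤ │
│ │ │   │ │ │↳ → ↓│     │ │
├─┘ ├───┴─┤ ├───┐ └─┬───┘ │
│   │     │ │   │↳ ↓│↱ → ↓│
│ ╷ │ ╶─┐ ╵ │ ╷ └─┐ ╵ ┌─╴ │
│ │ │   │   │ │   │↳ ↑│↓ ↲│
│ └─┴─┐ ├───┘ ├───┴───┤ ┌─┤
│     │ │     │↓ ↰    │↓│ │
├───┐ ╵ ├─╴ ┌─┘ ╷ ╶─┐ │ │ │
│↓ ↰│   │   │↓ ↲│↑ ↰│ │↓│ │
│ ╷ └───┘ ┌─┘ ┌─┴─╴ │ │ ╵ │
│↓│↑ ← ↰  │↓ ↲│↱ → ↑│ │↳ ↓│
│ ├───╴ ┌─┘ ┌─┤ ╶───┴─┴─╴ │
│↓│↱ → ↑│↓ ↲│ │↑ ← ← ← ← ↲│
│ │ ╶───┘ ┌─┘ └───┬───────┤
│↓│↑ ← ← ↲│    ↱ ↓│  ↱ → ↓│
│ └─┬─────┼───┐ ╷ └─╴ ┌─╴ │
│↳ ↓│  ↱ ↓│↱ ↓│↑│↳ → ↑│↓ ↲│
├─┐ └─╴ ╷ │ ╷ ╵ ├─────┘ ┌─┤
│ │↳ → ↑│↓│↑│↳ ↑│↓ ← ← ↲│ │
│ └─────┘ ╵ ├───┘ ╶─────┘ │
│        ↳ ↑│    ↳ → → → B│
└───────────┴─────────────┘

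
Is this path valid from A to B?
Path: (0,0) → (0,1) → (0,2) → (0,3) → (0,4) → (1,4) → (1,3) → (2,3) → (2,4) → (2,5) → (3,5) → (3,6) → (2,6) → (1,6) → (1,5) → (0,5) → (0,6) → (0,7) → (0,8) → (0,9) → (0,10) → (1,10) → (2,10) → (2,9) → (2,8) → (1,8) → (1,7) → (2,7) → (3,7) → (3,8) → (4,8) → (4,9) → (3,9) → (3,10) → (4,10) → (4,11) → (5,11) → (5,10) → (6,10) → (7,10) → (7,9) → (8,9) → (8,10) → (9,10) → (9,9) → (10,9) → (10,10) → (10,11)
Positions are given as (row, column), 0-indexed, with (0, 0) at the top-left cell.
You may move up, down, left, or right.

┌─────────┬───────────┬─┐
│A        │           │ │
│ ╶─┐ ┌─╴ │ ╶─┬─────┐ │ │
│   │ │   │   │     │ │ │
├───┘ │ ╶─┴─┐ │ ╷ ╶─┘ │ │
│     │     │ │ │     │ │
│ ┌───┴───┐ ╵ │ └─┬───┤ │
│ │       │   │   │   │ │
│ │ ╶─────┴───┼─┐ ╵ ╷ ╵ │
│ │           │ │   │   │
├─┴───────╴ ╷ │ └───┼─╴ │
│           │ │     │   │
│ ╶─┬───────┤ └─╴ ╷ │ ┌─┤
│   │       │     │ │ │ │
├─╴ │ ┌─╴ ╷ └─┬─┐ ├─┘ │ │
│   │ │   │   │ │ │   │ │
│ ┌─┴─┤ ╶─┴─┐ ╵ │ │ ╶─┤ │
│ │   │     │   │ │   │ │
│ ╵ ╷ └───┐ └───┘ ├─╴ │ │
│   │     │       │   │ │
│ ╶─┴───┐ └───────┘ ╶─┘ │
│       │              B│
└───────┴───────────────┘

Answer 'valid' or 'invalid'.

Checking path validity:
Result: All consecutive moves are passable.

valid

Correct solution:

┌─────────┬───────────┬─┐
│A → → → ↓│↱ → → → → ↓│ │
│ ╶─┐ ┌─╴ │ ╶─┬─────┐ │ │
│   │ │↓ ↲│↑ ↰│↓ ↰  │↓│ │
├───┘ │ ╶─┴─┐ │ ╷ ╶─┘ │ │
│     │↳ → ↓│↑│↓│↑ ← ↲│ │
│ ┌───┴───┐ ╵ │ └─┬───┤ │
│ │       │↳ ↑│↳ ↓│↱ ↓│ │
│ │ ╶─────┴───┼─┐ ╵ ╷ ╵ │
│ │           │ │↳ ↑│↳ ↓│
├─┴───────╴ ╷ │ └───┼─╴ │
│           │ │     │↓ ↲│
│ ╶─┬───────┤ └─╴ ╷ │ ┌─┤
│   │       │     │ │↓│ │
├─╴ │ ┌─╴ ╷ └─┬─┐ ├─┘ │ │
│   │ │   │   │ │ │↓ ↲│ │
│ ┌─┴─┤ ╶─┴─┐ ╵ │ │ ╶─┤ │
│ │   │     │   │ │↳ ↓│ │
│ ╵ ╷ └───┐ └───┘ ├─╴ │ │
│   │     │       │↓ ↲│ │
│ ╶─┴───┐ └───────┘ ╶─┘ │
│       │          ↳ → B│
└───────┴───────────────┘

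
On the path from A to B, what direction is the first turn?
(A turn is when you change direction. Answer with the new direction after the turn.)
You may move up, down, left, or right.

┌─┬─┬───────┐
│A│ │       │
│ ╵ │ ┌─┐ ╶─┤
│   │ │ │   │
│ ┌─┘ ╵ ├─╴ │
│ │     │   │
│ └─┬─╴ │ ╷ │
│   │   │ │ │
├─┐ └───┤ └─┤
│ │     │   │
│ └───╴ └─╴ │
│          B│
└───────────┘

Directions: down, down, down, right, down, right, right, down, right, right
First turn direction: right

Solution:

┌─┬─┬───────┐
│A│ │       │
│ ╵ │ ┌─┐ ╶─┤
│↓  │ │ │   │
│ ┌─┘ ╵ ├─╴ │
│↓│     │   │
│ └─┬─╴ │ ╷ │
│↳ ↓│   │ │ │
├─┐ └───┤ └─┤
│ │↳ → ↓│   │
│ └───╴ └─╴ │
│      ↳ → B│
└───────────┘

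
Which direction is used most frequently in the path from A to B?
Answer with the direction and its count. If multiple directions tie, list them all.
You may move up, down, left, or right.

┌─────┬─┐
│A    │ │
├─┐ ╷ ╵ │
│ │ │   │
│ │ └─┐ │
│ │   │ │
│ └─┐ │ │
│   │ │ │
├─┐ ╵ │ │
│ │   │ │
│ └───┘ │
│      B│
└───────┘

Directions: right, right, down, right, down, down, down, down
Counts: {'right': 3, 'down': 5}
Most common: down (5 times)

Solution:

┌─────┬─┐
│A → ↓│ │
├─┐ ╷ ╵ │
│ │ │↳ ↓│
│ │ └─┐ │
│ │   │↓│
│ └─┐ │ │
│   │ │↓│
├─┐ ╵ │ │
│ │   │↓│
│ └───┘ │
│      B│
└───────┘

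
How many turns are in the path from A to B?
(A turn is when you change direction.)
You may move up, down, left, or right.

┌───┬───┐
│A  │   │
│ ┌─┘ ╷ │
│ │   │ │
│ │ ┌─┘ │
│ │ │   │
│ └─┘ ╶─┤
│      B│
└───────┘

Directions: down, down, down, right, right, right
Number of turns: 1

Solution:

┌───┬───┐
│A  │   │
│ ┌─┘ ╷ │
│↓│   │ │
│ │ ┌─┘ │
│↓│ │   │
│ └─┘ ╶─┤
│↳ → → B│
└───────┘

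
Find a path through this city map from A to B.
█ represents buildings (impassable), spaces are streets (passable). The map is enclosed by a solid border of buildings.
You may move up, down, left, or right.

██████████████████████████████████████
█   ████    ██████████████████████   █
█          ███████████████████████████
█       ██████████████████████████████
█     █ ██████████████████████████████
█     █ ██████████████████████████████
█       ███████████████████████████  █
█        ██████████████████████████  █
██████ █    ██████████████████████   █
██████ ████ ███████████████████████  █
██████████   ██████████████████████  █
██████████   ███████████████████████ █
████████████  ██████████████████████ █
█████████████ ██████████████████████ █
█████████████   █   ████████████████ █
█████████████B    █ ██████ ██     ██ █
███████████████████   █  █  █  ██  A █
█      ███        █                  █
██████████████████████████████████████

Finding the shortest path from A to B:
Movement: cardinal only
Path length: 27 steps
Directions: down → left → left → left → left → left → left → left → left → left → left → left → left → left → left → up → left → left → up → up → left → left → down → left → left → left → left

Solution:

██████████████████████████████████████
█   ████    ██████████████████████   █
█          ███████████████████████████
█       ██████████████████████████████
█     █ ██████████████████████████████
█     █ ██████████████████████████████
█       ███████████████████████████  █
█        ██████████████████████████  █
██████ █    ██████████████████████   █
██████ ████ ███████████████████████  █
██████████   ██████████████████████  █
██████████   ███████████████████████ █
████████████  ██████████████████████ █
█████████████ ██████████████████████ █
█████████████   █↓←↰████████████████ █
█████████████B←←←↲█↑██████ ██     ██ █
███████████████████↑←↰█  █  █  ██  A █
█      ███        █  ↑←←←←←←←←←←←←←↲ █
██████████████████████████████████████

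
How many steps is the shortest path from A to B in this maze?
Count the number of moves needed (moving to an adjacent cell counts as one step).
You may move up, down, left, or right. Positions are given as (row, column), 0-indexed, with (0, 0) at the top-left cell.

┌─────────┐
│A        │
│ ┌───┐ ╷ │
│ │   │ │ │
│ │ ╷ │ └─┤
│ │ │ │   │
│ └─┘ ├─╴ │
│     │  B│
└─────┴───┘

Using BFS to find shortest path:
Start: (0, 0), End: (3, 4)
Path found:
(0,0) → (0,1) → (0,2) → (0,3) → (1,3) → (2,3) → (2,4) → (3,4)
Number of steps: 7

Solution:

┌─────────┐
│A → → ↓  │
│ ┌───┐ ╷ │
│ │   │↓│ │
│ │ ╷ │ └─┤
│ │ │ │↳ ↓│
│ └─┘ ├─╴ │
│     │  B│
└─────┴───┘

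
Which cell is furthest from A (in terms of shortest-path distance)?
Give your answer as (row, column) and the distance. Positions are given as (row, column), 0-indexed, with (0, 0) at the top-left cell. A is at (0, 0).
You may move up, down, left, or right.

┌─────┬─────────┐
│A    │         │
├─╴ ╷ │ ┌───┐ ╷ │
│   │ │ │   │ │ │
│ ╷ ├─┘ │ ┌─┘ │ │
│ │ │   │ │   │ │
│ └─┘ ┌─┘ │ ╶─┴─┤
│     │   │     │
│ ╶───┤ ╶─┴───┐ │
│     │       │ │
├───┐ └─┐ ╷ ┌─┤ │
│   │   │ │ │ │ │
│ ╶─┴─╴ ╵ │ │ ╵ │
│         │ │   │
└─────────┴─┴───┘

Computing BFS distances from A to all cells:
Furthest cell: (5, 6)
Distance: 25 steps

Path from A to the furthest cell:

┌─────┬─────────┐
│A ↓  │↱ → → ↓  │
├─╴ ╷ │ ┌───┐ ╷ │
│↓ ↲│ │↑│   │↓│ │
│ ╷ ├─┘ │ ┌─┘ │ │
│↓│ │↱ ↑│ │↓ ↲│ │
│ └─┘ ┌─┘ │ ╶─┴─┤
│↳ → ↑│   │↳ → ↓│
│ ╶───┤ ╶─┴───┐ │
│     │       │↓│
├───┐ └─┐ ╷ ┌─┤ │
│   │   │ │ │B│↓│
│ ╶─┴─╴ ╵ │ │ ╵ │
│         │ │↑ ↲│
└─────────┴─┴───┘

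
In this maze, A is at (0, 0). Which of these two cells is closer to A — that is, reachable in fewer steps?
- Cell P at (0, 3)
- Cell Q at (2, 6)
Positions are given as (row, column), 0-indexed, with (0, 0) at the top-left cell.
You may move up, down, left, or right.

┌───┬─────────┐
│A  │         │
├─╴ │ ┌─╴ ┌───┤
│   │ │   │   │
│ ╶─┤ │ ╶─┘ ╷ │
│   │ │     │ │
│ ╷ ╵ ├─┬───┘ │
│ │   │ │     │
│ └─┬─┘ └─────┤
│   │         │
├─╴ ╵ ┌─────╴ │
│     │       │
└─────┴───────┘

Shortest path A → P at (0, 3): 11 steps
Shortest path A → Q at (2, 6): 20 steps

P is closer (11 steps vs 20 steps).

Path to P:

┌───┬─────────┐
│A ↓│↱ P      │
├─╴ │ ┌─╴ ┌───┤
│↓ ↲│↑│   │   │
│ ╶─┤ │ ╶─┘ ╷ │
│↳ ↓│↑│     │ │
│ ╷ ╵ ├─┬───┘ │
│ │↳ ↑│ │     │
│ └─┬─┘ └─────┤
│   │         │
├─╴ ╵ ┌─────╴ │
│     │       │
└─────┴───────┘

Path to Q:

┌───┬─────────┐
│A ↓│↱ → ↓    │
├─╴ │ ┌─╴ ┌───┤
│↓ ↲│↑│↓ ↲│↱ ↓│
│ ╶─┤ │ ╶─┘ ╷ │
│↳ ↓│↑│↳ → ↑│Q│
│ ╷ ╵ ├─┬───┘ │
│ │↳ ↑│ │     │
│ └─┬─┘ └─────┤
│   │         │
├─╴ ╵ ┌─────╴ │
│     │       │
└─────┴───────┘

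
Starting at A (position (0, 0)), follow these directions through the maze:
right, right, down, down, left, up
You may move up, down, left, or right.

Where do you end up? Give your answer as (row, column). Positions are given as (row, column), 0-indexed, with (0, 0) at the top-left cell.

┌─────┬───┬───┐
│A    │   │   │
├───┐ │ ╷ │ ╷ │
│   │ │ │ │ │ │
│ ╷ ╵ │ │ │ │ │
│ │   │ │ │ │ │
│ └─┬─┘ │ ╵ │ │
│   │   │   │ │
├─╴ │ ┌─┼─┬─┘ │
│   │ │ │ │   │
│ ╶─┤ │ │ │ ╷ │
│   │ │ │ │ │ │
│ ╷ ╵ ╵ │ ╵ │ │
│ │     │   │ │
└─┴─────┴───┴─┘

Following directions step by step:
Start: (0, 0)
  right: (0, 0) → (0, 1)
  right: (0, 1) → (0, 2)
  down: (0, 2) → (1, 2)
  down: (1, 2) → (2, 2)
  left: (2, 2) → (2, 1)
  up: (2, 1) → (1, 1)
Final position: (1, 1)

Path taken:

┌─────┬───┬───┐
│A → ↓│   │   │
├───┐ │ ╷ │ ╷ │
│  B│↓│ │ │ │ │
│ ╷ ╵ │ │ │ │ │
│ │↑ ↲│ │ │ │ │
│ └─┬─┘ │ ╵ │ │
│   │   │   │ │
├─╴ │ ┌─┼─┬─┘ │
│   │ │ │ │   │
│ ╶─┤ │ │ │ ╷ │
│   │ │ │ │ │ │
│ ╷ ╵ ╵ │ ╵ │ │
│ │     │   │ │
└─┴─────┴───┴─┘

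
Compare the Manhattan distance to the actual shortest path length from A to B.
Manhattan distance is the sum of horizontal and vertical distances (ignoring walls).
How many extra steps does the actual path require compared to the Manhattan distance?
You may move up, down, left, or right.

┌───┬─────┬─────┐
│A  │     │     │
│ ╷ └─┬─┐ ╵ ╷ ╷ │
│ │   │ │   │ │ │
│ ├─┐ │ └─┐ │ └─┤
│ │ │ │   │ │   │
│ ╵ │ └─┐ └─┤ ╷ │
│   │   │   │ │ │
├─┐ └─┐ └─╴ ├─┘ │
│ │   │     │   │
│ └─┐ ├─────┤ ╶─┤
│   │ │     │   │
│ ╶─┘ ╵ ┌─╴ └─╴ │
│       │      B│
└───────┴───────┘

Manhattan distance: |6 - 0| + |7 - 0| = 13
Actual path length: 15
Extra steps: 15 - 13 = 2

Solution:

┌───┬─────┬─────┐
│A  │     │     │
│ ╷ └─┬─┐ ╵ ╷ ╷ │
│↓│   │ │   │ │ │
│ ├─┐ │ └─┐ │ └─┤
│↓│ │ │   │ │   │
│ ╵ │ └─┐ └─┤ ╷ │
│↳ ↓│   │   │ │ │
├─┐ └─┐ └─╴ ├─┘ │
│ │↳ ↓│     │   │
│ └─┐ ├─────┤ ╶─┤
│   │↓│↱ → ↓│   │
│ ╶─┘ ╵ ┌─╴ └─╴ │
│    ↳ ↑│  ↳ → B│
└───────┴───────┘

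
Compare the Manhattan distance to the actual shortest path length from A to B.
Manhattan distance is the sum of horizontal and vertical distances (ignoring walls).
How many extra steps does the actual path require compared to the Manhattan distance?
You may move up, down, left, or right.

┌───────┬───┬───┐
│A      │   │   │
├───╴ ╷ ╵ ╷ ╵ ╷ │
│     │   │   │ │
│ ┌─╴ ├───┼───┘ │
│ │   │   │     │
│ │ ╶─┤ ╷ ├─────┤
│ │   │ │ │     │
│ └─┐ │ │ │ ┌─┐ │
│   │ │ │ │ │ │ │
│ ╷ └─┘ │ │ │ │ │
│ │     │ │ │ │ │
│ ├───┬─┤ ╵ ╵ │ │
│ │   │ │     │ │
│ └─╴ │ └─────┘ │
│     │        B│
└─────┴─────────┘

Manhattan distance: |7 - 0| + |7 - 0| = 14
Actual path length: 30
Extra steps: 30 - 14 = 16

Solution:

┌───────┬───┬───┐
│A → ↓  │   │   │
├───╴ ╷ ╵ ╷ ╵ ╷ │
│↓ ← ↲│   │   │ │
│ ┌─╴ ├───┼───┘ │
│↓│   │↱ ↓│     │
│ │ ╶─┤ ╷ ├─────┤
│↓│   │↑│↓│↱ → ↓│
│ └─┐ │ │ │ ┌─┐ │
│↳ ↓│ │↑│↓│↑│ │↓│
│ ╷ └─┘ │ │ │ │ │
│ │↳ → ↑│↓│↑│ │↓│
│ ├───┬─┤ ╵ ╵ │ │
│ │   │ │↳ ↑  │↓│
│ └─╴ │ └─────┘ │
│     │        B│
└─────┴─────────┘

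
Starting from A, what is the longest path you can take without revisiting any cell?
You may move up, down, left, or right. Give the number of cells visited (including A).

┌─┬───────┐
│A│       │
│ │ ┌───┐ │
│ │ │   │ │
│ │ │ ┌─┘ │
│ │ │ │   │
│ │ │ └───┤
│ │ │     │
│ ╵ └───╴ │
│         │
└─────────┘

Finding longest simple path using DFS:
Start: (0, 0)
Longest path visits 16 cells
Path: A → down → down → down → down → right → up → up → up → up → right → right → right → down → down → left

Solution:

┌─┬───────┐
│A│↱ → → ↓│
│ │ ┌───┐ │
│↓│↑│   │↓│
│ │ │ ┌─┘ │
│↓│↑│ │B ↲│
│ │ │ └───┤
│↓│↑│     │
│ ╵ └───╴ │
│↳ ↑      │
└─────────┘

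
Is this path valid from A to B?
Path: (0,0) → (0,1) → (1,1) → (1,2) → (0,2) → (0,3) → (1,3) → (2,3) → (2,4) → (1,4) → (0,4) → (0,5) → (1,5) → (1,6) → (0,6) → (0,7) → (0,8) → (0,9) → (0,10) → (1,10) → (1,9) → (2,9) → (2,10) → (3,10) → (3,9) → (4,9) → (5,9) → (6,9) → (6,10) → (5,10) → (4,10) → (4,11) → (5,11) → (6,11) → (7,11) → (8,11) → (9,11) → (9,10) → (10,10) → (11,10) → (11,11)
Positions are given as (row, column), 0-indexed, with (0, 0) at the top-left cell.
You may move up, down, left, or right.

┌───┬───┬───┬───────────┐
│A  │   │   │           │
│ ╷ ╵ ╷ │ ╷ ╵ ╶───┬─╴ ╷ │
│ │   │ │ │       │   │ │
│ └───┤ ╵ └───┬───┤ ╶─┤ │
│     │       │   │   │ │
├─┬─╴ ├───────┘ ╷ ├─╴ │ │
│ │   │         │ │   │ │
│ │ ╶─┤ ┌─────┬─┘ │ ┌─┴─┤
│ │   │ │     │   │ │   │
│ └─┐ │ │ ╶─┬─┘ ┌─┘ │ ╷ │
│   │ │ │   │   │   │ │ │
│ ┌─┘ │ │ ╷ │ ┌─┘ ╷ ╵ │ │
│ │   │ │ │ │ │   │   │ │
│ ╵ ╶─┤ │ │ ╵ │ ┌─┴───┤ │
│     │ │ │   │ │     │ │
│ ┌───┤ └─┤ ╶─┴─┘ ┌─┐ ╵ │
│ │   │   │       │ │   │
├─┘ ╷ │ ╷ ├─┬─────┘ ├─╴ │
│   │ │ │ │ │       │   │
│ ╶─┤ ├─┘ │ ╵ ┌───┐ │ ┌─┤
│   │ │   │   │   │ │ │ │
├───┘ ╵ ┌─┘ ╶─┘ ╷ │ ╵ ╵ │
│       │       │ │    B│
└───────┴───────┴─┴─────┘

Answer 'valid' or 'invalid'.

Checking path validity:
Result: All consecutive moves are passable.

valid

Correct solution:

┌───┬───┬───┬───────────┐
│A ↓│↱ ↓│↱ ↓│↱ → → → ↓  │
│ ╷ ╵ ╷ │ ╷ ╵ ╶───┬─╴ ╷ │
│ │↳ ↑│↓│↑│↳ ↑    │↓ ↲│ │
│ └───┤ ╵ └───┬───┤ ╶─┤ │
│     │↳ ↑    │   │↳ ↓│ │
├─┬─╴ ├───────┘ ╷ ├─╴ │ │
│ │   │         │ │↓ ↲│ │
│ │ ╶─┤ ┌─────┬─┘ │ ┌─┴─┤
│ │   │ │     │   │↓│↱ ↓│
│ └─┐ │ │ ╶─┬─┘ ┌─┘ │ ╷ │
│   │ │ │   │   │  ↓│↑│↓│
│ ┌─┘ │ │ ╷ │ ┌─┘ ╷ ╵ │ │
│ │   │ │ │ │ │   │↳ ↑│↓│
│ ╵ ╶─┤ │ │ ╵ │ ┌─┴───┤ │
│     │ │ │   │ │     │↓│
│ ┌───┤ └─┤ ╶─┴─┘ ┌─┐ ╵ │
│ │   │   │       │ │  ↓│
├─┘ ╷ │ ╷ ├─┬─────┘ ├─╴ │
│   │ │ │ │ │       │↓ ↲│
│ ╶─┤ ├─┘ │ ╵ ┌───┐ │ ┌─┤
│   │ │   │   │   │ │↓│ │
├───┘ ╵ ┌─┘ ╶─┘ ╷ │ ╵ ╵ │
│       │       │ │  ↳ B│
└───────┴───────┴─┴─────┘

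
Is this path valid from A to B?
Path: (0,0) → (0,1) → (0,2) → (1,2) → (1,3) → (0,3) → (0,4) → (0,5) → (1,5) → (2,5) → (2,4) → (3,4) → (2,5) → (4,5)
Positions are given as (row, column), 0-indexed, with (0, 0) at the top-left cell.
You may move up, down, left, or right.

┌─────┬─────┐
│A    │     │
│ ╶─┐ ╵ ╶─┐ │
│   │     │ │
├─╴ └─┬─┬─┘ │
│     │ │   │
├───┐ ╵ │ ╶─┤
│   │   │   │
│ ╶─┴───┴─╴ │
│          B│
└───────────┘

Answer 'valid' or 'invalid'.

Checking path validity:
Result: Invalid move at step 12: cannot move from (3, 4) to (2, 5).

invalid

Correct solution:

┌─────┬─────┐
│A → ↓│↱ → ↓│
│ ╶─┐ ╵ ╶─┐ │
│   │↳ ↑  │↓│
├─╴ └─┬─┬─┘ │
│     │ │↓ ↲│
├───┐ ╵ │ ╶─┤
│   │   │↳ ↓│
│ ╶─┴───┴─╴ │
│          B│
└───────────┘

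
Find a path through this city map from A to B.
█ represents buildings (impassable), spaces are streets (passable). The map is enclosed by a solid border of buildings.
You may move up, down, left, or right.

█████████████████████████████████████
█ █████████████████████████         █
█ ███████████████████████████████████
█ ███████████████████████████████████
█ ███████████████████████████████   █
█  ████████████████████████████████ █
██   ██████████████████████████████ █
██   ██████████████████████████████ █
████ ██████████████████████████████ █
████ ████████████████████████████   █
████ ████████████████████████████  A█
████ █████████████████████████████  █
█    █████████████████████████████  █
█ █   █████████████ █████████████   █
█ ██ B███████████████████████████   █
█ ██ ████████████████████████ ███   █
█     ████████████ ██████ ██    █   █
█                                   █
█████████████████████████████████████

Finding the shortest path from A to B:
Movement: cardinal only
Path length: 42 steps
Directions: down → down → down → down → down → down → down → left → left → left → left → left → left → left → left → left → left → left → left → left → left → left → left → left → left → left → left → left → left → left → left → left → left → left → left → left → left → up → left → up → up → right

Solution:

█████████████████████████████████████
█ █████████████████████████         █
█ ███████████████████████████████████
█ ███████████████████████████████████
█ ███████████████████████████████   █
█  ████████████████████████████████ █
██   ██████████████████████████████ █
██   ██████████████████████████████ █
████ ██████████████████████████████ █
████ ████████████████████████████   █
████ ████████████████████████████  A█
████ █████████████████████████████ ↓█
█    █████████████████████████████ ↓█
█ █   █████████████ █████████████  ↓█
█ ██↱B███████████████████████████  ↓█
█ ██↑████████████████████████ ███  ↓█
█   ↑↰████████████ ██████ ██    █  ↓█
█    ↑←←←←←←←←←←←←←←←←←←←←←←←←←←←←←↲█
█████████████████████████████████████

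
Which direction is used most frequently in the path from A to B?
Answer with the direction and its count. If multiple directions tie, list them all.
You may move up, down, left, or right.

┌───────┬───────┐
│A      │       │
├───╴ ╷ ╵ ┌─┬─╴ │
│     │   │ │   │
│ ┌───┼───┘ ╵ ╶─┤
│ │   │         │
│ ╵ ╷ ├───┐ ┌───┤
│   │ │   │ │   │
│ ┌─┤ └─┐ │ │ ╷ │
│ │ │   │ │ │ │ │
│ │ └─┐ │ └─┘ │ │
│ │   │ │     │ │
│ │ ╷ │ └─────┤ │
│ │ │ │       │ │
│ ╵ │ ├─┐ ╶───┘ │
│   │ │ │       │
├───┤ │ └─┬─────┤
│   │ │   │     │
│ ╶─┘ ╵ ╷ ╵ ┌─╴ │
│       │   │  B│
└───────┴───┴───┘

Directions: right, right, down, left, left, down, down, down, down, down, down, right, up, up, right, down, down, down, down, right, up, right, down, right, up, right, right, down
Counts: {'right': 9, 'down': 13, 'left': 2, 'up': 4}
Most common: down (13 times)

Solution:

┌───────┬───────┐
│A → ↓  │       │
├───╴ ╷ ╵ ┌─┬─╴ │
│↓ ← ↲│   │ │   │
│ ┌───┼───┘ ╵ ╶─┤
│↓│   │         │
│ ╵ ╷ ├───┐ ┌───┤
│↓  │ │   │ │   │
│ ┌─┤ └─┐ │ │ ╷ │
│↓│ │   │ │ │ │ │
│ │ └─┐ │ └─┘ │ │
│↓│↱ ↓│ │     │ │
│ │ ╷ │ └─────┤ │
│↓│↑│↓│       │ │
│ ╵ │ ├─┐ ╶───┘ │
│↳ ↑│↓│ │       │
├───┤ │ └─┬─────┤
│   │↓│↱ ↓│↱ → ↓│
│ ╶─┘ ╵ ╷ ╵ ┌─╴ │
│    ↳ ↑│↳ ↑│  B│
└───────┴───┴───┘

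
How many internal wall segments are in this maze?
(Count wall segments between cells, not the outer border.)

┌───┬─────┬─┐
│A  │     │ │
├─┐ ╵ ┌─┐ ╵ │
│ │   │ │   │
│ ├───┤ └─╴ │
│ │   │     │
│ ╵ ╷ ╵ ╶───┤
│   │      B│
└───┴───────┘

Counting internal wall segments:
Total internal walls: 15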